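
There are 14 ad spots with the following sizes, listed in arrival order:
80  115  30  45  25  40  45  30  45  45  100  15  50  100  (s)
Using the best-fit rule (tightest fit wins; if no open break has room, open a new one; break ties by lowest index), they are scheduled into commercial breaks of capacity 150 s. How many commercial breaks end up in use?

  80 → break 1 (new)  [load 80/150]
  115 → break 2 (new)  [load 115/150]
  30 → break 2  [load 145/150]
  45 → break 1  [load 125/150]
  25 → break 1  [load 150/150]
  40 → break 3 (new)  [load 40/150]
  45 → break 3  [load 85/150]
  30 → break 3  [load 115/150]
  45 → break 4 (new)  [load 45/150]
  45 → break 4  [load 90/150]
  100 → break 5 (new)  [load 100/150]
  15 → break 3  [load 130/150]
  50 → break 5  [load 150/150]
  100 → break 6 (new)  [load 100/150]
6 commercial breaks opened.

6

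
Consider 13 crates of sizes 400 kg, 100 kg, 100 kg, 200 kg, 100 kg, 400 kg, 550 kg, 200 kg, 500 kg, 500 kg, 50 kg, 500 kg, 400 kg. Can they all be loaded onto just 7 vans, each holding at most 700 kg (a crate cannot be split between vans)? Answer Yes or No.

Yes

A valid assignment using 7 vans:
  van 1: 550 + 100 + 50 = 700
  van 2: 500 + 200 = 700
  van 3: 500 + 200 = 700
  van 4: 500 + 100 + 100 = 700
  van 5: 400 = 400
  van 6: 400 = 400
  van 7: 400 = 400
Every load is within 700 kg, so 7 vans suffice.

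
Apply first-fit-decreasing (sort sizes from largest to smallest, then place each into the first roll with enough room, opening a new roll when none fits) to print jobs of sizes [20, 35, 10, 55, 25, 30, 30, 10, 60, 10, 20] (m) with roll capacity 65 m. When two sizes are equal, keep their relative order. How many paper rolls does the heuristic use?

Sorted descending: 60, 55, 35, 30, 30, 25, 20, 20, 10, 10, 10.
  60 → roll 1 (new)  [load 60/65]
  55 → roll 2 (new)  [load 55/65]
  35 → roll 3 (new)  [load 35/65]
  30 → roll 3  [load 65/65]
  30 → roll 4 (new)  [load 30/65]
  25 → roll 4  [load 55/65]
  20 → roll 5 (new)  [load 20/65]
  20 → roll 5  [load 40/65]
  10 → roll 2  [load 65/65]
  10 → roll 4  [load 65/65]
  10 → roll 5  [load 50/65]
5 paper rolls opened.

5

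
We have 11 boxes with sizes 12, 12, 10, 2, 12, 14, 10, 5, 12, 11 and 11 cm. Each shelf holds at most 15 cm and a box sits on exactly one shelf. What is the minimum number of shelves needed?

9

Total = 14 + 12 + 12 + 12 + 12 + 11 + 11 + 10 + 10 + 5 + 2 = 111 cm.
Lower bound: ⌈111/15⌉ = 8 shelves.
Also, 9 boxes each exceed 15/2 cm, and no two of those can share a shelf, so at least 9 shelves are needed.
A packing using 9 shelves:
  shelf 1: 14 = 14
  shelf 2: 12 + 2 = 14
  shelf 3: 12 = 12
  shelf 4: 12 = 12
  shelf 5: 12 = 12
  shelf 6: 11 = 11
  shelf 7: 11 = 11
  shelf 8: 10 + 5 = 15
  shelf 9: 10 = 10
This matches the lower bound, so 9 is optimal.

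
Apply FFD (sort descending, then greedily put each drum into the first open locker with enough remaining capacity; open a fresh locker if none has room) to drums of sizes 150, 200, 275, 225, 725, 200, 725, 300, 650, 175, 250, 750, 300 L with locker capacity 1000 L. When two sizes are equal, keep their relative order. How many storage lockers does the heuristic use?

Sorted descending: 750, 725, 725, 650, 300, 300, 275, 250, 225, 200, 200, 175, 150.
  750 → locker 1 (new)  [load 750/1000]
  725 → locker 2 (new)  [load 725/1000]
  725 → locker 3 (new)  [load 725/1000]
  650 → locker 4 (new)  [load 650/1000]
  300 → locker 4  [load 950/1000]
  300 → locker 5 (new)  [load 300/1000]
  275 → locker 2  [load 1000/1000]
  250 → locker 1  [load 1000/1000]
  225 → locker 3  [load 950/1000]
  200 → locker 5  [load 500/1000]
  200 → locker 5  [load 700/1000]
  175 → locker 5  [load 875/1000]
  150 → locker 6 (new)  [load 150/1000]
6 storage lockers opened.

6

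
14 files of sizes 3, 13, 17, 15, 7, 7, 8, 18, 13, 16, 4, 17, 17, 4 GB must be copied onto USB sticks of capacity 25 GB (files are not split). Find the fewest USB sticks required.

8

Total = 18 + 17 + 17 + 17 + 16 + 15 + 13 + 13 + 8 + 7 + 7 + 4 + 4 + 3 = 159 GB.
Lower bound: ⌈159/25⌉ = 7 USB sticks.
Also, 8 files each exceed 25/2 GB, and no two of those can share a USB stick, so at least 8 USB sticks are needed.
A packing using 8 USB sticks:
  USB stick 1: 18 + 7 = 25
  USB stick 2: 17 + 8 = 25
  USB stick 3: 17 + 7 = 24
  USB stick 4: 17 + 4 + 4 = 25
  USB stick 5: 16 + 3 = 19
  USB stick 6: 15 = 15
  USB stick 7: 13 = 13
  USB stick 8: 13 = 13
This matches the lower bound, so 8 is optimal.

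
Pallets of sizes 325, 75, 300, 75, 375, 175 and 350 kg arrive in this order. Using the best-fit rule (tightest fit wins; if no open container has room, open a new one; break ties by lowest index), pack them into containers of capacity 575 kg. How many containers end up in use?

  325 → container 1 (new)  [load 325/575]
  75 → container 1  [load 400/575]
  300 → container 2 (new)  [load 300/575]
  75 → container 1  [load 475/575]
  375 → container 3 (new)  [load 375/575]
  175 → container 3  [load 550/575]
  350 → container 4 (new)  [load 350/575]
4 containers opened.

4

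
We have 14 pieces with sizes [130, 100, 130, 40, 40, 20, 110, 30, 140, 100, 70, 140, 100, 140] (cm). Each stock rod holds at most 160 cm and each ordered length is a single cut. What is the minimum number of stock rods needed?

10

Total = 140 + 140 + 140 + 130 + 130 + 110 + 100 + 100 + 100 + 70 + 40 + 40 + 30 + 20 = 1290 cm.
Lower bound: ⌈1290/160⌉ = 9 stock rods.
A packing using 10 stock rods:
  stock rod 1: 140 + 20 = 160
  stock rod 2: 140 = 140
  stock rod 3: 140 = 140
  stock rod 4: 130 + 30 = 160
  stock rod 5: 130 = 130
  stock rod 6: 110 + 40 = 150
  stock rod 7: 100 + 40 = 140
  stock rod 8: 100 = 100
  stock rod 9: 100 = 100
  stock rod 10: 70 = 70
No arrangement into 9 stock rods stays within capacity, so 10 is optimal.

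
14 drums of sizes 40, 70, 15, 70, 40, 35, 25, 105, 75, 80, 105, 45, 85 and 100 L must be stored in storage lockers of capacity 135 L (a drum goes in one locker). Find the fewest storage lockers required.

Total = 105 + 105 + 100 + 85 + 80 + 75 + 70 + 70 + 45 + 40 + 40 + 35 + 25 + 15 = 890 L.
Lower bound: ⌈890/135⌉ = 7 storage lockers.
Also, 8 drums each exceed 135/2 L, and no two of those can share a locker, so at least 8 storage lockers are needed.
A packing using 8 storage lockers:
  locker 1: 105 + 25 = 130
  locker 2: 105 + 15 = 120
  locker 3: 100 + 35 = 135
  locker 4: 85 + 45 = 130
  locker 5: 80 + 40 = 120
  locker 6: 75 + 40 = 115
  locker 7: 70 = 70
  locker 8: 70 = 70
This matches the lower bound, so 8 is optimal.

8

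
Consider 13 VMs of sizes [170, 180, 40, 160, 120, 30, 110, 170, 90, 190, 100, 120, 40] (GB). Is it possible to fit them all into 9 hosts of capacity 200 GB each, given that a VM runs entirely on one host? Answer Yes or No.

Yes

A valid assignment using 9 hosts:
  host 1: 190 = 190
  host 2: 180 = 180
  host 3: 170 + 30 = 200
  host 4: 170 = 170
  host 5: 160 + 40 = 200
  host 6: 120 + 40 = 160
  host 7: 120 = 120
  host 8: 110 + 90 = 200
  host 9: 100 = 100
Every load is within 200 GB, so 9 hosts suffice.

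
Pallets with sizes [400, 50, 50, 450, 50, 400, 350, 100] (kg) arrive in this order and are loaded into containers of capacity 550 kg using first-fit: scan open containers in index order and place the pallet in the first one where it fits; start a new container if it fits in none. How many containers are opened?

4

  400 → container 1 (new)  [load 400/550]
  50 → container 1  [load 450/550]
  50 → container 1  [load 500/550]
  450 → container 2 (new)  [load 450/550]
  50 → container 1  [load 550/550]
  400 → container 3 (new)  [load 400/550]
  350 → container 4 (new)  [load 350/550]
  100 → container 2  [load 550/550]
4 containers opened.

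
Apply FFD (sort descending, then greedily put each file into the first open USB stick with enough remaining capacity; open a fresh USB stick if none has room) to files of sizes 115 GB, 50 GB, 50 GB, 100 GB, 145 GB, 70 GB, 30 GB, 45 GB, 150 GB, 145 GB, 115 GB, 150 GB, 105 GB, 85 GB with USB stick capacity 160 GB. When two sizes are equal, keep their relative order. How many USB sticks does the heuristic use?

9

Sorted descending: 150, 150, 145, 145, 115, 115, 105, 100, 85, 70, 50, 50, 45, 30.
  150 → USB stick 1 (new)  [load 150/160]
  150 → USB stick 2 (new)  [load 150/160]
  145 → USB stick 3 (new)  [load 145/160]
  145 → USB stick 4 (new)  [load 145/160]
  115 → USB stick 5 (new)  [load 115/160]
  115 → USB stick 6 (new)  [load 115/160]
  105 → USB stick 7 (new)  [load 105/160]
  100 → USB stick 8 (new)  [load 100/160]
  85 → USB stick 9 (new)  [load 85/160]
  70 → USB stick 9  [load 155/160]
  50 → USB stick 7  [load 155/160]
  50 → USB stick 8  [load 150/160]
  45 → USB stick 5  [load 160/160]
  30 → USB stick 6  [load 145/160]
9 USB sticks opened.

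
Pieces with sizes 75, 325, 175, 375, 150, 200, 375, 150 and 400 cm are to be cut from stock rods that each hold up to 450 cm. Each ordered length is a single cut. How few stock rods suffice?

6

Total = 400 + 375 + 375 + 325 + 200 + 175 + 150 + 150 + 75 = 2225 cm.
Lower bound: ⌈2225/450⌉ = 5 stock rods.
A packing using 6 stock rods:
  stock rod 1: 400 = 400
  stock rod 2: 375 + 75 = 450
  stock rod 3: 375 = 375
  stock rod 4: 325 = 325
  stock rod 5: 200 + 175 = 375
  stock rod 6: 150 + 150 = 300
No arrangement into 5 stock rods stays within capacity, so 6 is optimal.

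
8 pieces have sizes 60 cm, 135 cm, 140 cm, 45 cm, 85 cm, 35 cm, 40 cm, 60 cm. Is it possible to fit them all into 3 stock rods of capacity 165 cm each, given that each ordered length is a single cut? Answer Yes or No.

No

Total = 600 cm; ⌈600/165⌉ = 4.
At least 4 stock rods are required, but only 3 are allowed.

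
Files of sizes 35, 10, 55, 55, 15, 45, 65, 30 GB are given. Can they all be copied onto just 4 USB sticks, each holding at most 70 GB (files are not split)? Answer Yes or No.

No

Total = 310 GB; ⌈310/70⌉ = 5.
At least 5 USB sticks are required, but only 4 are allowed.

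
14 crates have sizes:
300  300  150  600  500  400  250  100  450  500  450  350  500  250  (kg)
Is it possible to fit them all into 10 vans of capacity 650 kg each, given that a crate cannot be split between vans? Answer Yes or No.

Yes

A valid assignment using 9 vans:
  van 1: 600 = 600
  van 2: 500 + 150 = 650
  van 3: 500 + 100 = 600
  van 4: 500 = 500
  van 5: 450 = 450
  van 6: 450 = 450
  van 7: 400 + 250 = 650
  van 8: 350 + 300 = 650
  van 9: 300 + 250 = 550
That uses only 9 ≤ 10, so 10 vans are enough.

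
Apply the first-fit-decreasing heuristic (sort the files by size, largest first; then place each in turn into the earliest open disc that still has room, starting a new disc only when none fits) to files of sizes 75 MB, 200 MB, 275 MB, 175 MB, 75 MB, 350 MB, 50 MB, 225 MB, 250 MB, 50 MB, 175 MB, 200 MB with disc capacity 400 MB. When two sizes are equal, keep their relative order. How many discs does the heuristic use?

6

Sorted descending: 350, 275, 250, 225, 200, 200, 175, 175, 75, 75, 50, 50.
  350 → disc 1 (new)  [load 350/400]
  275 → disc 2 (new)  [load 275/400]
  250 → disc 3 (new)  [load 250/400]
  225 → disc 4 (new)  [load 225/400]
  200 → disc 5 (new)  [load 200/400]
  200 → disc 5  [load 400/400]
  175 → disc 4  [load 400/400]
  175 → disc 6 (new)  [load 175/400]
  75 → disc 2  [load 350/400]
  75 → disc 3  [load 325/400]
  50 → disc 1  [load 400/400]
  50 → disc 2  [load 400/400]
6 discs opened.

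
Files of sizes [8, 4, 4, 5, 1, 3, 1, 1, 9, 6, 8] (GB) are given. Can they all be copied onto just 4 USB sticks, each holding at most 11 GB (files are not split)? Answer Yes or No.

Total = 50 GB; ⌈50/11⌉ = 5.
At least 5 USB sticks are required, but only 4 are allowed.

No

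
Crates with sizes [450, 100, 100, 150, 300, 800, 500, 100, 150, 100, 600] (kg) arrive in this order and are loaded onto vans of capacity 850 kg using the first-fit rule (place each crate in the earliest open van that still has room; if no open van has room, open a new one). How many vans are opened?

5

  450 → van 1 (new)  [load 450/850]
  100 → van 1  [load 550/850]
  100 → van 1  [load 650/850]
  150 → van 1  [load 800/850]
  300 → van 2 (new)  [load 300/850]
  800 → van 3 (new)  [load 800/850]
  500 → van 2  [load 800/850]
  100 → van 4 (new)  [load 100/850]
  150 → van 4  [load 250/850]
  100 → van 4  [load 350/850]
  600 → van 5 (new)  [load 600/850]
5 vans opened.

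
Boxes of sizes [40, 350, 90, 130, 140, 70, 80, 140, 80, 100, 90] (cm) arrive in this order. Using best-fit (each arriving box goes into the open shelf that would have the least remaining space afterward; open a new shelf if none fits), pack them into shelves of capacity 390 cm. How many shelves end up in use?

4

  40 → shelf 1 (new)  [load 40/390]
  350 → shelf 1  [load 390/390]
  90 → shelf 2 (new)  [load 90/390]
  130 → shelf 2  [load 220/390]
  140 → shelf 2  [load 360/390]
  70 → shelf 3 (new)  [load 70/390]
  80 → shelf 3  [load 150/390]
  140 → shelf 3  [load 290/390]
  80 → shelf 3  [load 370/390]
  100 → shelf 4 (new)  [load 100/390]
  90 → shelf 4  [load 190/390]
4 shelves opened.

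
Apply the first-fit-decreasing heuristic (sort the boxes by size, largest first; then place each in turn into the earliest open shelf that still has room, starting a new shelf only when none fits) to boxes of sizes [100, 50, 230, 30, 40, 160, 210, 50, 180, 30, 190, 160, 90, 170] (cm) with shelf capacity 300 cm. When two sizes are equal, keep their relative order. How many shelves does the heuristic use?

Sorted descending: 230, 210, 190, 180, 170, 160, 160, 100, 90, 50, 50, 40, 30, 30.
  230 → shelf 1 (new)  [load 230/300]
  210 → shelf 2 (new)  [load 210/300]
  190 → shelf 3 (new)  [load 190/300]
  180 → shelf 4 (new)  [load 180/300]
  170 → shelf 5 (new)  [load 170/300]
  160 → shelf 6 (new)  [load 160/300]
  160 → shelf 7 (new)  [load 160/300]
  100 → shelf 3  [load 290/300]
  90 → shelf 2  [load 300/300]
  50 → shelf 1  [load 280/300]
  50 → shelf 4  [load 230/300]
  40 → shelf 4  [load 270/300]
  30 → shelf 4  [load 300/300]
  30 → shelf 5  [load 200/300]
7 shelves opened.

7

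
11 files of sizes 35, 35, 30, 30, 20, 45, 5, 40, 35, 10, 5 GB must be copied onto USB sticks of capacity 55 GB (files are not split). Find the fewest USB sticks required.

Total = 45 + 40 + 35 + 35 + 35 + 30 + 30 + 20 + 10 + 5 + 5 = 290 GB.
Lower bound: ⌈290/55⌉ = 6 USB sticks.
Also, 7 files each exceed 55/2 GB, and no two of those can share a USB stick, so at least 7 USB sticks are needed.
A packing using 7 USB sticks:
  USB stick 1: 45 + 10 = 55
  USB stick 2: 40 + 5 + 5 = 50
  USB stick 3: 35 + 20 = 55
  USB stick 4: 35 = 35
  USB stick 5: 35 = 35
  USB stick 6: 30 = 30
  USB stick 7: 30 = 30
This matches the lower bound, so 7 is optimal.

7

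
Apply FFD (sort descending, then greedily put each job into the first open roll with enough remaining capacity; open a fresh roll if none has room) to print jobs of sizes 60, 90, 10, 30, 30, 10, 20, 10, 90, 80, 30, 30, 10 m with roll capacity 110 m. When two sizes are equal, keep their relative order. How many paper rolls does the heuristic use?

Sorted descending: 90, 90, 80, 60, 30, 30, 30, 30, 20, 10, 10, 10, 10.
  90 → roll 1 (new)  [load 90/110]
  90 → roll 2 (new)  [load 90/110]
  80 → roll 3 (new)  [load 80/110]
  60 → roll 4 (new)  [load 60/110]
  30 → roll 3  [load 110/110]
  30 → roll 4  [load 90/110]
  30 → roll 5 (new)  [load 30/110]
  30 → roll 5  [load 60/110]
  20 → roll 1  [load 110/110]
  10 → roll 2  [load 100/110]
  10 → roll 2  [load 110/110]
  10 → roll 4  [load 100/110]
  10 → roll 4  [load 110/110]
5 paper rolls opened.

5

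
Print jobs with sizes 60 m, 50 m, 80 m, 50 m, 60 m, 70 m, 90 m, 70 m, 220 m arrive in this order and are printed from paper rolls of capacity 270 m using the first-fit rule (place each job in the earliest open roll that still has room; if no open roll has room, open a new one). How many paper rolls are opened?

4

  60 → roll 1 (new)  [load 60/270]
  50 → roll 1  [load 110/270]
  80 → roll 1  [load 190/270]
  50 → roll 1  [load 240/270]
  60 → roll 2 (new)  [load 60/270]
  70 → roll 2  [load 130/270]
  90 → roll 2  [load 220/270]
  70 → roll 3 (new)  [load 70/270]
  220 → roll 4 (new)  [load 220/270]
4 paper rolls opened.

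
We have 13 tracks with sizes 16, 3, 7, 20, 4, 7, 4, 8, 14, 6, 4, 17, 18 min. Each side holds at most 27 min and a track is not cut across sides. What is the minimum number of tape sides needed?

5

Total = 20 + 18 + 17 + 16 + 14 + 8 + 7 + 7 + 6 + 4 + 4 + 4 + 3 = 128 min.
Lower bound: ⌈128/27⌉ = 5 tape sides.
A packing using 5 tape sides:
  side 1: 20 + 7 = 27
  side 2: 18 + 8 = 26
  side 3: 17 + 7 + 3 = 27
  side 4: 16 + 6 + 4 = 26
  side 5: 14 + 4 + 4 = 22
This matches the lower bound, so 5 is optimal.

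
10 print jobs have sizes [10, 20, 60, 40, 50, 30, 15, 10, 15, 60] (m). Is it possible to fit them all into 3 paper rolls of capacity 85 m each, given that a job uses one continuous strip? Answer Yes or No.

No

Total = 310 m; ⌈310/85⌉ = 4.
At least 4 paper rolls are required, but only 3 are allowed.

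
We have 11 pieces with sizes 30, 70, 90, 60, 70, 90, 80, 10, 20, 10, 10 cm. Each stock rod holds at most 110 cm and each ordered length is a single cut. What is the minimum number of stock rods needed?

Total = 90 + 90 + 80 + 70 + 70 + 60 + 30 + 20 + 10 + 10 + 10 = 540 cm.
Lower bound: ⌈540/110⌉ = 5 stock rods.
Also, 6 pieces each exceed 55 cm, and no two of those can share a stock rod, so at least 6 stock rods are needed.
A packing using 6 stock rods:
  stock rod 1: 90 + 20 = 110
  stock rod 2: 90 + 10 + 10 = 110
  stock rod 3: 80 + 30 = 110
  stock rod 4: 70 + 10 = 80
  stock rod 5: 70 = 70
  stock rod 6: 60 = 60
This matches the lower bound, so 6 is optimal.

6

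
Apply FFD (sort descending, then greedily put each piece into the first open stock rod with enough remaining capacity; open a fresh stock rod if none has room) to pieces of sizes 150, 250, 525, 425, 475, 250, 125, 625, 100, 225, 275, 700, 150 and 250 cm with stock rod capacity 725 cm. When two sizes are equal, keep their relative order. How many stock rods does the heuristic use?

7

Sorted descending: 700, 625, 525, 475, 425, 275, 250, 250, 250, 225, 150, 150, 125, 100.
  700 → stock rod 1 (new)  [load 700/725]
  625 → stock rod 2 (new)  [load 625/725]
  525 → stock rod 3 (new)  [load 525/725]
  475 → stock rod 4 (new)  [load 475/725]
  425 → stock rod 5 (new)  [load 425/725]
  275 → stock rod 5  [load 700/725]
  250 → stock rod 4  [load 725/725]
  250 → stock rod 6 (new)  [load 250/725]
  250 → stock rod 6  [load 500/725]
  225 → stock rod 6  [load 725/725]
  150 → stock rod 3  [load 675/725]
  150 → stock rod 7 (new)  [load 150/725]
  125 → stock rod 7  [load 275/725]
  100 → stock rod 2  [load 725/725]
7 stock rods opened.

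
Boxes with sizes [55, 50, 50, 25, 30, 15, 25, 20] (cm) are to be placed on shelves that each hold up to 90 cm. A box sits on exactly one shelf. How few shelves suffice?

Total = 55 + 50 + 50 + 30 + 25 + 25 + 20 + 15 = 270 cm.
Lower bound: ⌈270/90⌉ = 3 shelves.
A packing using 4 shelves:
  shelf 1: 55 + 30 = 85
  shelf 2: 50 + 25 + 15 = 90
  shelf 3: 50 + 25 = 75
  shelf 4: 20 = 20
No arrangement into 3 shelves stays within capacity, so 4 is optimal.

4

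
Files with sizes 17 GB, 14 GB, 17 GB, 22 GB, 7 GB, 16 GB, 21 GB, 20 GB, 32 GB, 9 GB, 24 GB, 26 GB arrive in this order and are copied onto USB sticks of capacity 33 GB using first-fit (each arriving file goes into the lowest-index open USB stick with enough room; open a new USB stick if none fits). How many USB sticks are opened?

9

  17 → USB stick 1 (new)  [load 17/33]
  14 → USB stick 1  [load 31/33]
  17 → USB stick 2 (new)  [load 17/33]
  22 → USB stick 3 (new)  [load 22/33]
  7 → USB stick 2  [load 24/33]
  16 → USB stick 4 (new)  [load 16/33]
  21 → USB stick 5 (new)  [load 21/33]
  20 → USB stick 6 (new)  [load 20/33]
  32 → USB stick 7 (new)  [load 32/33]
  9 → USB stick 2  [load 33/33]
  24 → USB stick 8 (new)  [load 24/33]
  26 → USB stick 9 (new)  [load 26/33]
9 USB sticks opened.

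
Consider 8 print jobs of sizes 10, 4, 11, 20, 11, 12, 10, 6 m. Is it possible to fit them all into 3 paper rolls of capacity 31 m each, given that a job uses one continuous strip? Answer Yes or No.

A valid assignment using 3 paper rolls:
  roll 1: 20 + 11 = 31
  roll 2: 12 + 11 + 6 = 29
  roll 3: 10 + 10 + 4 = 24
Every load is within 31 m, so 3 paper rolls suffice.

Yes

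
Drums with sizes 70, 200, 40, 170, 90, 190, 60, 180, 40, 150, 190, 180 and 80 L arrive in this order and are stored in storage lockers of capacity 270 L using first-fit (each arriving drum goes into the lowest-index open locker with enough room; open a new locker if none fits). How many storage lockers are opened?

  70 → locker 1 (new)  [load 70/270]
  200 → locker 1  [load 270/270]
  40 → locker 2 (new)  [load 40/270]
  170 → locker 2  [load 210/270]
  90 → locker 3 (new)  [load 90/270]
  190 → locker 4 (new)  [load 190/270]
  60 → locker 2  [load 270/270]
  180 → locker 3  [load 270/270]
  40 → locker 4  [load 230/270]
  150 → locker 5 (new)  [load 150/270]
  190 → locker 6 (new)  [load 190/270]
  180 → locker 7 (new)  [load 180/270]
  80 → locker 5  [load 230/270]
7 storage lockers opened.

7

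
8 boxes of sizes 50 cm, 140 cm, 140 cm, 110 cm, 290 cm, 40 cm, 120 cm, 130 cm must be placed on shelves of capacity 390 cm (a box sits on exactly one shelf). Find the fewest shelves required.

Total = 290 + 140 + 140 + 130 + 120 + 110 + 50 + 40 = 1020 cm.
Lower bound: ⌈1020/390⌉ = 3 shelves.
A packing using 3 shelves:
  shelf 1: 290 + 50 + 40 = 380
  shelf 2: 140 + 140 + 110 = 390
  shelf 3: 130 + 120 = 250
This matches the lower bound, so 3 is optimal.

3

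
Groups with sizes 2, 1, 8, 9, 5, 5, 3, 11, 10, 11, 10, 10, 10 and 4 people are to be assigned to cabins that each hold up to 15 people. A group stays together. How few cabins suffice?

Total = 11 + 11 + 10 + 10 + 10 + 10 + 9 + 8 + 5 + 5 + 4 + 3 + 2 + 1 = 99 people.
Lower bound: ⌈99/15⌉ = 7 cabins.
Also, 8 groups each exceed 15/2 people, and no two of those can share a cabin, so at least 8 cabins are needed.
A packing using 8 cabins:
  cabin 1: 11 + 4 = 15
  cabin 2: 11 + 3 + 1 = 15
  cabin 3: 10 + 5 = 15
  cabin 4: 10 + 5 = 15
  cabin 5: 10 + 2 = 12
  cabin 6: 10 = 10
  cabin 7: 9 = 9
  cabin 8: 8 = 8
This matches the lower bound, so 8 is optimal.

8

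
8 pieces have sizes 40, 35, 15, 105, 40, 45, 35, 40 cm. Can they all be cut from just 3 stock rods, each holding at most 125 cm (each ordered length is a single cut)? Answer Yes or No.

Yes

A valid assignment using 3 stock rods:
  stock rod 1: 105 + 15 = 120
  stock rod 2: 45 + 40 + 40 = 125
  stock rod 3: 40 + 35 + 35 = 110
Every load is within 125 cm, so 3 stock rods suffice.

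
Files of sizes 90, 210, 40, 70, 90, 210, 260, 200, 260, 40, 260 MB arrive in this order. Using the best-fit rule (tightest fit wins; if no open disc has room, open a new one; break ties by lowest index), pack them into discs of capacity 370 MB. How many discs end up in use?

6

  90 → disc 1 (new)  [load 90/370]
  210 → disc 1  [load 300/370]
  40 → disc 1  [load 340/370]
  70 → disc 2 (new)  [load 70/370]
  90 → disc 2  [load 160/370]
  210 → disc 2  [load 370/370]
  260 → disc 3 (new)  [load 260/370]
  200 → disc 4 (new)  [load 200/370]
  260 → disc 5 (new)  [load 260/370]
  40 → disc 3  [load 300/370]
  260 → disc 6 (new)  [load 260/370]
6 discs opened.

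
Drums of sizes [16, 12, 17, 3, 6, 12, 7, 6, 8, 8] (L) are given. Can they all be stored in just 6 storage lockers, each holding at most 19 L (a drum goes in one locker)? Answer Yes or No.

Yes

A valid assignment using 6 storage lockers:
  locker 1: 17 = 17
  locker 2: 16 + 3 = 19
  locker 3: 12 + 7 = 19
  locker 4: 12 + 6 = 18
  locker 5: 8 + 8 = 16
  locker 6: 6 = 6
Every load is within 19 L, so 6 storage lockers suffice.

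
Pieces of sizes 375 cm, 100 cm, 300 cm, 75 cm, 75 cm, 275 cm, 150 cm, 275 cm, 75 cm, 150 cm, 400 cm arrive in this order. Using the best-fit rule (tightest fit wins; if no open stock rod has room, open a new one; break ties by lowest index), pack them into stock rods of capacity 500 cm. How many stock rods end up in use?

  375 → stock rod 1 (new)  [load 375/500]
  100 → stock rod 1  [load 475/500]
  300 → stock rod 2 (new)  [load 300/500]
  75 → stock rod 2  [load 375/500]
  75 → stock rod 2  [load 450/500]
  275 → stock rod 3 (new)  [load 275/500]
  150 → stock rod 3  [load 425/500]
  275 → stock rod 4 (new)  [load 275/500]
  75 → stock rod 3  [load 500/500]
  150 → stock rod 4  [load 425/500]
  400 → stock rod 5 (new)  [load 400/500]
5 stock rods opened.

5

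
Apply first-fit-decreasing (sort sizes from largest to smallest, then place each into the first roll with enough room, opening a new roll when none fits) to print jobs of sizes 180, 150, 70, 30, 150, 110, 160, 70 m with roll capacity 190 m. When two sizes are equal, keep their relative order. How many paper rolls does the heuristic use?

6

Sorted descending: 180, 160, 150, 150, 110, 70, 70, 30.
  180 → roll 1 (new)  [load 180/190]
  160 → roll 2 (new)  [load 160/190]
  150 → roll 3 (new)  [load 150/190]
  150 → roll 4 (new)  [load 150/190]
  110 → roll 5 (new)  [load 110/190]
  70 → roll 5  [load 180/190]
  70 → roll 6 (new)  [load 70/190]
  30 → roll 2  [load 190/190]
6 paper rolls opened.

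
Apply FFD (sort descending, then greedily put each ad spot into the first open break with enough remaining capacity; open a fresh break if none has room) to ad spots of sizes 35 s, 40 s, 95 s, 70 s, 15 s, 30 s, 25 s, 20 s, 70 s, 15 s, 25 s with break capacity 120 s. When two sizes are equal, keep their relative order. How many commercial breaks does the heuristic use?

Sorted descending: 95, 70, 70, 40, 35, 30, 25, 25, 20, 15, 15.
  95 → break 1 (new)  [load 95/120]
  70 → break 2 (new)  [load 70/120]
  70 → break 3 (new)  [load 70/120]
  40 → break 2  [load 110/120]
  35 → break 3  [load 105/120]
  30 → break 4 (new)  [load 30/120]
  25 → break 1  [load 120/120]
  25 → break 4  [load 55/120]
  20 → break 4  [load 75/120]
  15 → break 3  [load 120/120]
  15 → break 4  [load 90/120]
4 commercial breaks opened.

4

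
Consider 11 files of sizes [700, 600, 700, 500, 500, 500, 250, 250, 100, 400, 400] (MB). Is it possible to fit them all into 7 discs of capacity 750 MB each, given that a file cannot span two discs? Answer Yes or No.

Total = 4900 MB; ⌈4900/750⌉ = 7.
8 files each exceed half the capacity and cannot share a disc, forcing at least 8 discs.
At least 8 discs are required, but only 7 are allowed.

No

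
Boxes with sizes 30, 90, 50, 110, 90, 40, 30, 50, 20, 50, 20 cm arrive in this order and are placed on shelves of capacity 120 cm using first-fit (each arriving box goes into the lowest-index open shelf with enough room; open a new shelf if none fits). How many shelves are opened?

  30 → shelf 1 (new)  [load 30/120]
  90 → shelf 1  [load 120/120]
  50 → shelf 2 (new)  [load 50/120]
  110 → shelf 3 (new)  [load 110/120]
  90 → shelf 4 (new)  [load 90/120]
  40 → shelf 2  [load 90/120]
  30 → shelf 2  [load 120/120]
  50 → shelf 5 (new)  [load 50/120]
  20 → shelf 4  [load 110/120]
  50 → shelf 5  [load 100/120]
  20 → shelf 5  [load 120/120]
5 shelves opened.

5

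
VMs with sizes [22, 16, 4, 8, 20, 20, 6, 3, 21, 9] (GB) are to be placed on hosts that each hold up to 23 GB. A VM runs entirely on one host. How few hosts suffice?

Total = 22 + 21 + 20 + 20 + 16 + 9 + 8 + 6 + 4 + 3 = 129 GB.
Lower bound: ⌈129/23⌉ = 6 hosts.
A packing using 6 hosts:
  host 1: 22 = 22
  host 2: 21 = 21
  host 3: 20 + 3 = 23
  host 4: 20 = 20
  host 5: 16 + 6 = 22
  host 6: 9 + 8 + 4 = 21
This matches the lower bound, so 6 is optimal.

6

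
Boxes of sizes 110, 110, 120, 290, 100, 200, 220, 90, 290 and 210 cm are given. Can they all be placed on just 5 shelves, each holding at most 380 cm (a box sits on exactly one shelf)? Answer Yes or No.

No

Total = 1740 cm; ⌈1740/380⌉ = 5.
The bound of 5 does not rule out 5, but exhaustive search shows no assignment into 5 shelves of capacity 380 cm exists — the minimum is 6.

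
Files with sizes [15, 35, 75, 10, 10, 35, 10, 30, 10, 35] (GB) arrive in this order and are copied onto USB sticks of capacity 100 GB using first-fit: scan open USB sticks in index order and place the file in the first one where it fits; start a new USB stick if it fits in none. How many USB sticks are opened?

3

  15 → USB stick 1 (new)  [load 15/100]
  35 → USB stick 1  [load 50/100]
  75 → USB stick 2 (new)  [load 75/100]
  10 → USB stick 1  [load 60/100]
  10 → USB stick 1  [load 70/100]
  35 → USB stick 3 (new)  [load 35/100]
  10 → USB stick 1  [load 80/100]
  30 → USB stick 3  [load 65/100]
  10 → USB stick 1  [load 90/100]
  35 → USB stick 3  [load 100/100]
3 USB sticks opened.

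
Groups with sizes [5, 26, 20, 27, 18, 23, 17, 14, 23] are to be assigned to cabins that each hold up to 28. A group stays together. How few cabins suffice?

8

Total = 27 + 26 + 23 + 23 + 20 + 18 + 17 + 14 + 5 = 173.
Lower bound: ⌈173/28⌉ = 7 cabins.
A packing using 8 cabins:
  cabin 1: 27 = 27
  cabin 2: 26 = 26
  cabin 3: 23 + 5 = 28
  cabin 4: 23 = 23
  cabin 5: 20 = 20
  cabin 6: 18 = 18
  cabin 7: 17 = 17
  cabin 8: 14 = 14
No arrangement into 7 cabins stays within capacity, so 8 is optimal.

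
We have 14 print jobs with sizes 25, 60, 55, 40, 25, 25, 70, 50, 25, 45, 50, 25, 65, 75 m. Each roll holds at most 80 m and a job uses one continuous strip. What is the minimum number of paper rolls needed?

Total = 75 + 70 + 65 + 60 + 55 + 50 + 50 + 45 + 40 + 25 + 25 + 25 + 25 + 25 = 635 m.
Lower bound: ⌈635/80⌉ = 8 paper rolls.
A packing using 9 paper rolls:
  roll 1: 75 = 75
  roll 2: 70 = 70
  roll 3: 65 = 65
  roll 4: 60 = 60
  roll 5: 55 + 25 = 80
  roll 6: 50 + 25 = 75
  roll 7: 50 + 25 = 75
  roll 8: 45 + 25 = 70
  roll 9: 40 + 25 = 65
No arrangement into 8 paper rolls stays within capacity, so 9 is optimal.

9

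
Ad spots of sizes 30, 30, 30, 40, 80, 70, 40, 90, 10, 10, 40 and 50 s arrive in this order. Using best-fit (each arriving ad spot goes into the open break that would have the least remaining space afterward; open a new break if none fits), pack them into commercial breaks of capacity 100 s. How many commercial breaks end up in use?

6

  30 → break 1 (new)  [load 30/100]
  30 → break 1  [load 60/100]
  30 → break 1  [load 90/100]
  40 → break 2 (new)  [load 40/100]
  80 → break 3 (new)  [load 80/100]
  70 → break 4 (new)  [load 70/100]
  40 → break 2  [load 80/100]
  90 → break 5 (new)  [load 90/100]
  10 → break 1  [load 100/100]
  10 → break 5  [load 100/100]
  40 → break 6 (new)  [load 40/100]
  50 → break 6  [load 90/100]
6 commercial breaks opened.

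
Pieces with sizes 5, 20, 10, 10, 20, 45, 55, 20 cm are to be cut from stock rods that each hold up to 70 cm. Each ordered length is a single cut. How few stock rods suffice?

3

Total = 55 + 45 + 20 + 20 + 20 + 10 + 10 + 5 = 185 cm.
Lower bound: ⌈185/70⌉ = 3 stock rods.
A packing using 3 stock rods:
  stock rod 1: 55 + 10 + 5 = 70
  stock rod 2: 45 + 20 = 65
  stock rod 3: 20 + 20 + 10 = 50
This matches the lower bound, so 3 is optimal.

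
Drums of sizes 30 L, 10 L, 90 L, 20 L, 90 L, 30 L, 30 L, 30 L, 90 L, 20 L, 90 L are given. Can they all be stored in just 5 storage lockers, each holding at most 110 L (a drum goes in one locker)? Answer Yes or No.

No

Total = 530 L; ⌈530/110⌉ = 5.
The bound of 5 does not rule out 5, but exhaustive search shows no assignment into 5 storage lockers of capacity 110 L exists — the minimum is 6.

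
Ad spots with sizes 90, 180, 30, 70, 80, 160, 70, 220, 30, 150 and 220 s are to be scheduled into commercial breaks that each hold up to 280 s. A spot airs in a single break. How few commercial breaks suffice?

Total = 220 + 220 + 180 + 160 + 150 + 90 + 80 + 70 + 70 + 30 + 30 = 1300 s.
Lower bound: ⌈1300/280⌉ = 5 commercial breaks.
A packing using 6 commercial breaks:
  break 1: 220 + 30 + 30 = 280
  break 2: 220 = 220
  break 3: 180 + 90 = 270
  break 4: 160 + 80 = 240
  break 5: 150 + 70 = 220
  break 6: 70 = 70
No arrangement into 5 commercial breaks stays within capacity, so 6 is optimal.

6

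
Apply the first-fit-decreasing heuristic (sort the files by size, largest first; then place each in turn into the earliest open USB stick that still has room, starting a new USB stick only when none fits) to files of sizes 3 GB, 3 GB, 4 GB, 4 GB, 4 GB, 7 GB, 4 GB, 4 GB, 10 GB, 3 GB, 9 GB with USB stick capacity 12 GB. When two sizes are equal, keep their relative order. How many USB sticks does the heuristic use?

5

Sorted descending: 10, 9, 7, 4, 4, 4, 4, 4, 3, 3, 3.
  10 → USB stick 1 (new)  [load 10/12]
  9 → USB stick 2 (new)  [load 9/12]
  7 → USB stick 3 (new)  [load 7/12]
  4 → USB stick 3  [load 11/12]
  4 → USB stick 4 (new)  [load 4/12]
  4 → USB stick 4  [load 8/12]
  4 → USB stick 4  [load 12/12]
  4 → USB stick 5 (new)  [load 4/12]
  3 → USB stick 2  [load 12/12]
  3 → USB stick 5  [load 7/12]
  3 → USB stick 5  [load 10/12]
5 USB sticks opened.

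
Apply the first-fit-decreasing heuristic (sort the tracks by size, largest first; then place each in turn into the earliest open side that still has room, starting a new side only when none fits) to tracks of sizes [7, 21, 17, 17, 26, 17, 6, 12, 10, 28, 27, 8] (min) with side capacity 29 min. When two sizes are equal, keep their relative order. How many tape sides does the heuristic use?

Sorted descending: 28, 27, 26, 21, 17, 17, 17, 12, 10, 8, 7, 6.
  28 → side 1 (new)  [load 28/29]
  27 → side 2 (new)  [load 27/29]
  26 → side 3 (new)  [load 26/29]
  21 → side 4 (new)  [load 21/29]
  17 → side 5 (new)  [load 17/29]
  17 → side 6 (new)  [load 17/29]
  17 → side 7 (new)  [load 17/29]
  12 → side 5  [load 29/29]
  10 → side 6  [load 27/29]
  8 → side 4  [load 29/29]
  7 → side 7  [load 24/29]
  6 → side 8 (new)  [load 6/29]
8 tape sides opened.

8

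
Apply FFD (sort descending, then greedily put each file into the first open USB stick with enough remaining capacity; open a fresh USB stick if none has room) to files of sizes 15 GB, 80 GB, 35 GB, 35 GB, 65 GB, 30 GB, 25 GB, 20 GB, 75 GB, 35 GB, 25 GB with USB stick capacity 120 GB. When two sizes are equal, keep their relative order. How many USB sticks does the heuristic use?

Sorted descending: 80, 75, 65, 35, 35, 35, 30, 25, 25, 20, 15.
  80 → USB stick 1 (new)  [load 80/120]
  75 → USB stick 2 (new)  [load 75/120]
  65 → USB stick 3 (new)  [load 65/120]
  35 → USB stick 1  [load 115/120]
  35 → USB stick 2  [load 110/120]
  35 → USB stick 3  [load 100/120]
  30 → USB stick 4 (new)  [load 30/120]
  25 → USB stick 4  [load 55/120]
  25 → USB stick 4  [load 80/120]
  20 → USB stick 3  [load 120/120]
  15 → USB stick 4  [load 95/120]
4 USB sticks opened.

4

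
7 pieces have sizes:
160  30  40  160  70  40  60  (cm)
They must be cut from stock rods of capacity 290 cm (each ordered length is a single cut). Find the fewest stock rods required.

Total = 160 + 160 + 70 + 60 + 40 + 40 + 30 = 560 cm.
Lower bound: ⌈560/290⌉ = 2 stock rods.
A packing using 2 stock rods:
  stock rod 1: 160 + 70 + 60 = 290
  stock rod 2: 160 + 40 + 40 + 30 = 270
This matches the lower bound, so 2 is optimal.

2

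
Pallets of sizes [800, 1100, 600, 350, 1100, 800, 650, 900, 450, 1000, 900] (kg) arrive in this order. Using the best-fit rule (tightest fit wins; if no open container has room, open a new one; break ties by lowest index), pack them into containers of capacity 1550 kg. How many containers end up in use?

7

  800 → container 1 (new)  [load 800/1550]
  1100 → container 2 (new)  [load 1100/1550]
  600 → container 1  [load 1400/1550]
  350 → container 2  [load 1450/1550]
  1100 → container 3 (new)  [load 1100/1550]
  800 → container 4 (new)  [load 800/1550]
  650 → container 4  [load 1450/1550]
  900 → container 5 (new)  [load 900/1550]
  450 → container 3  [load 1550/1550]
  1000 → container 6 (new)  [load 1000/1550]
  900 → container 7 (new)  [load 900/1550]
7 containers opened.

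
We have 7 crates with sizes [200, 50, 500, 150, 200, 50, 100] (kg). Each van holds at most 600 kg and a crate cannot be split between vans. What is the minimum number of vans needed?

3

Total = 500 + 200 + 200 + 150 + 100 + 50 + 50 = 1250 kg.
Lower bound: ⌈1250/600⌉ = 3 vans.
A packing using 3 vans:
  van 1: 500 + 100 = 600
  van 2: 200 + 200 + 150 + 50 = 600
  van 3: 50 = 50
This matches the lower bound, so 3 is optimal.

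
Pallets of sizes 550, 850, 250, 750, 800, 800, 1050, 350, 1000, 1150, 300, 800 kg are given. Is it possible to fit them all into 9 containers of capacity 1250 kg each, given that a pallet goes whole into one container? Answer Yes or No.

Yes

A valid assignment using 9 containers:
  container 1: 1150 = 1150
  container 2: 1050 = 1050
  container 3: 1000 + 250 = 1250
  container 4: 850 + 350 = 1200
  container 5: 800 + 300 = 1100
  container 6: 800 = 800
  container 7: 800 = 800
  container 8: 750 = 750
  container 9: 550 = 550
Every load is within 1250 kg, so 9 containers suffice.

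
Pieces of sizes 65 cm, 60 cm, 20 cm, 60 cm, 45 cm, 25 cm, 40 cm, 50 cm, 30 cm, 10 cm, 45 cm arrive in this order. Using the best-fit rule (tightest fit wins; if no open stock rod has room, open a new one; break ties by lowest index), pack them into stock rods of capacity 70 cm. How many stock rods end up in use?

  65 → stock rod 1 (new)  [load 65/70]
  60 → stock rod 2 (new)  [load 60/70]
  20 → stock rod 3 (new)  [load 20/70]
  60 → stock rod 4 (new)  [load 60/70]
  45 → stock rod 3  [load 65/70]
  25 → stock rod 5 (new)  [load 25/70]
  40 → stock rod 5  [load 65/70]
  50 → stock rod 6 (new)  [load 50/70]
  30 → stock rod 7 (new)  [load 30/70]
  10 → stock rod 2  [load 70/70]
  45 → stock rod 8 (new)  [load 45/70]
8 stock rods opened.

8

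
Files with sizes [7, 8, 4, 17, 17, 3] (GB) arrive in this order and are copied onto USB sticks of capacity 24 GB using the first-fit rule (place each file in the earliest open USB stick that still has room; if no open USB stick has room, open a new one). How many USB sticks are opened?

3

  7 → USB stick 1 (new)  [load 7/24]
  8 → USB stick 1  [load 15/24]
  4 → USB stick 1  [load 19/24]
  17 → USB stick 2 (new)  [load 17/24]
  17 → USB stick 3 (new)  [load 17/24]
  3 → USB stick 1  [load 22/24]
3 USB sticks opened.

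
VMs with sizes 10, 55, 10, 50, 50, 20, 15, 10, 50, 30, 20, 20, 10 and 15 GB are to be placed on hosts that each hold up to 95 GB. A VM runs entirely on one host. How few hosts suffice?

4

Total = 55 + 50 + 50 + 50 + 30 + 20 + 20 + 20 + 15 + 15 + 10 + 10 + 10 + 10 = 365 GB.
Lower bound: ⌈365/95⌉ = 4 hosts.
A packing using 4 hosts:
  host 1: 55 + 30 + 10 = 95
  host 2: 50 + 20 + 20 = 90
  host 3: 50 + 20 + 15 + 10 = 95
  host 4: 50 + 15 + 10 + 10 = 85
This matches the lower bound, so 4 is optimal.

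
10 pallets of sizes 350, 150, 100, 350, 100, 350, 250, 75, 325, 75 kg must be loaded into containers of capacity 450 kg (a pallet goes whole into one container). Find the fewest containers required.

Total = 350 + 350 + 350 + 325 + 250 + 150 + 100 + 100 + 75 + 75 = 2125 kg.
Lower bound: ⌈2125/450⌉ = 5 containers.
A packing using 5 containers:
  container 1: 350 + 100 = 450
  container 2: 350 + 100 = 450
  container 3: 350 + 75 = 425
  container 4: 325 + 75 = 400
  container 5: 250 + 150 = 400
This matches the lower bound, so 5 is optimal.

5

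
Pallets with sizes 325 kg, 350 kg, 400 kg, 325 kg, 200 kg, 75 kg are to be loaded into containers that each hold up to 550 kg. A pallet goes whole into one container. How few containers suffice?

Total = 400 + 350 + 325 + 325 + 200 + 75 = 1675 kg.
Lower bound: ⌈1675/550⌉ = 4 containers.
A packing using 4 containers:
  container 1: 400 + 75 = 475
  container 2: 350 + 200 = 550
  container 3: 325 = 325
  container 4: 325 = 325
This matches the lower bound, so 4 is optimal.

4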